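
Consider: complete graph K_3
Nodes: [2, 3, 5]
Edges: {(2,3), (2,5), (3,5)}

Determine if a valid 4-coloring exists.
Yes, G is 4-colorable

A valid 4-coloring: color 1: [5]; color 2: [3]; color 3: [2].
(χ(G) = 3 ≤ 4.)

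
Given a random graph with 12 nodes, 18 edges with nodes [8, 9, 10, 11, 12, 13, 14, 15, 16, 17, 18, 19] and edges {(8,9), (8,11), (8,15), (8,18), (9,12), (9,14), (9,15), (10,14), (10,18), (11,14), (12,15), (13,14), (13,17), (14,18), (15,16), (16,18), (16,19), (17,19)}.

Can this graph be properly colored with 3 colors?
A valid 3-coloring: color 1: [14, 15, 19]; color 2: [9, 11, 13, 18]; color 3: [8, 10, 12, 16, 17].
(χ(G) = 3 ≤ 3.)

Yes, G is 3-colorable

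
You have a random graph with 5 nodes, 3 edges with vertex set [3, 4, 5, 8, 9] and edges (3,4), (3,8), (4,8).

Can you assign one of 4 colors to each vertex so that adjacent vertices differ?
A valid 4-coloring: color 1: [5, 8, 9]; color 2: [4]; color 3: [3].
(χ(G) = 3 ≤ 4.)

Yes, G is 4-colorable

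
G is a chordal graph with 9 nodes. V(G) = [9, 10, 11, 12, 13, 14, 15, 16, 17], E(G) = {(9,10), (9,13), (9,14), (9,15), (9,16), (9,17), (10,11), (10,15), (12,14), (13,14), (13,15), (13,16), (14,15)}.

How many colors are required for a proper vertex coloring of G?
χ(G) = 4

Clique number ω(G) = 4 (lower bound: χ ≥ ω).
The clique on [9, 13, 14, 15] has size 4, forcing χ ≥ 4, and the coloring below uses 4 colors, so χ(G) = 4.
A valid 4-coloring: color 1: [9, 11, 12]; color 2: [10, 13, 17]; color 3: [15, 16]; color 4: [14].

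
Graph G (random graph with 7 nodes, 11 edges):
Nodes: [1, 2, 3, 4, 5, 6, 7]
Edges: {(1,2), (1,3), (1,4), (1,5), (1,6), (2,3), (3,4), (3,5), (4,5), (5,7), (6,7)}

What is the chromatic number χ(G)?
Clique number ω(G) = 4 (lower bound: χ ≥ ω).
The clique on [1, 3, 4, 5] has size 4, forcing χ ≥ 4, and the coloring below uses 4 colors, so χ(G) = 4.
A valid 4-coloring: color 1: [1, 7]; color 2: [3, 6]; color 3: [2, 5]; color 4: [4].

χ(G) = 4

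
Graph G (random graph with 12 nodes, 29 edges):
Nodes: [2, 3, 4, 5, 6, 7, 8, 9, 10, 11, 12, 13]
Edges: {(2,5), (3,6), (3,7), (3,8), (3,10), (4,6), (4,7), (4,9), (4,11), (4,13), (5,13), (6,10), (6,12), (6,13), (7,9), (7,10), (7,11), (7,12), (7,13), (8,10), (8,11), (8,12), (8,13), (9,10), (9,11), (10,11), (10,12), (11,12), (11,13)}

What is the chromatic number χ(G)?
χ(G) = 4

Clique number ω(G) = 4 (lower bound: χ ≥ ω).
The clique on [7, 9, 10, 11] has size 4, forcing χ ≥ 4, and the coloring below uses 4 colors, so χ(G) = 4.
A valid 4-coloring: color 1: [4, 5, 10]; color 2: [2, 6, 11]; color 3: [7, 8]; color 4: [3, 9, 12, 13].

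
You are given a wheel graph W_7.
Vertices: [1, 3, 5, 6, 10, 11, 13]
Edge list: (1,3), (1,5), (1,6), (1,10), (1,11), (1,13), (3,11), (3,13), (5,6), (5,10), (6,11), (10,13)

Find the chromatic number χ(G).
χ(G) = 3

Clique number ω(G) = 3 (lower bound: χ ≥ ω).
The clique on [1, 10, 13] has size 3, forcing χ ≥ 3, and the coloring below uses 3 colors, so χ(G) = 3.
A valid 3-coloring: color 1: [1]; color 2: [5, 11, 13]; color 3: [3, 6, 10].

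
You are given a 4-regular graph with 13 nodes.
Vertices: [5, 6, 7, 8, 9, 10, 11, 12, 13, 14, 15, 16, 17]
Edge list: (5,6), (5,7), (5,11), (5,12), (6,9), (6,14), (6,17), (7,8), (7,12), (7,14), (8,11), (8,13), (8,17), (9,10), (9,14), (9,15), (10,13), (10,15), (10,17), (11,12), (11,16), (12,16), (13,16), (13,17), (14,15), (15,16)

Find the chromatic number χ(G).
Clique number ω(G) = 3 (lower bound: χ ≥ ω).
The clique on [5, 11, 12] has size 3, forcing χ ≥ 3, and the coloring below uses 3 colors, so χ(G) = 3.
A valid 3-coloring: color 1: [5, 9, 16, 17]; color 2: [8, 10, 12, 14]; color 3: [6, 7, 11, 13, 15].

χ(G) = 3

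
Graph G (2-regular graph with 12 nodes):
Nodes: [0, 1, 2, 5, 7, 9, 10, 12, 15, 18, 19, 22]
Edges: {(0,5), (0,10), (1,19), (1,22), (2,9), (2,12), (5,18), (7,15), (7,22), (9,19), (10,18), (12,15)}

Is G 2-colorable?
A valid 2-coloring: color 1: [2, 5, 10, 15, 19, 22]; color 2: [0, 1, 7, 9, 12, 18].
(χ(G) = 2 ≤ 2.)

Yes, G is 2-colorable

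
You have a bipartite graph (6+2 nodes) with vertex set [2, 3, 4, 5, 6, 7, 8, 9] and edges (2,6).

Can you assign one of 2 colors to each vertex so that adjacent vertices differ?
Yes, G is 2-colorable

A valid 2-coloring: color 1: [2, 3, 4, 5, 7, 8, 9]; color 2: [6].
(χ(G) = 2 ≤ 2.)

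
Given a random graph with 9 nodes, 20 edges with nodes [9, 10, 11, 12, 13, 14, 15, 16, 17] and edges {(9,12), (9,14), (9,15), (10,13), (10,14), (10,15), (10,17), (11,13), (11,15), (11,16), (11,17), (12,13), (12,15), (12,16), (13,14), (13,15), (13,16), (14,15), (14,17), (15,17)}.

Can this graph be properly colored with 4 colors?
A valid 4-coloring: color 1: [15, 16]; color 2: [9, 13, 17]; color 3: [11, 12, 14]; color 4: [10].
(χ(G) = 4 ≤ 4.)

Yes, G is 4-colorable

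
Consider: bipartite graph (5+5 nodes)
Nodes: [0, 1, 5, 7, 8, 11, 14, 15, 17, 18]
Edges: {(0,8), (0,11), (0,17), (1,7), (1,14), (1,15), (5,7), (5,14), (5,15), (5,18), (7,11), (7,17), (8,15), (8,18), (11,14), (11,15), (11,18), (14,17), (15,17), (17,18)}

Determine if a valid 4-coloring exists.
Yes, G is 4-colorable

A valid 4-coloring: color 1: [1, 5, 8, 11, 17]; color 2: [0, 7, 14, 15, 18].
(χ(G) = 2 ≤ 4.)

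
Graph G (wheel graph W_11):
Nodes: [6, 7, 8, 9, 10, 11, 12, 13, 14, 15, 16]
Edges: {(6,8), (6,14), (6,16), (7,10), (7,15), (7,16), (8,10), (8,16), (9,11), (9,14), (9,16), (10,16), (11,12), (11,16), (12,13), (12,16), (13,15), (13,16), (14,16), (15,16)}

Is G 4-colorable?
Yes, G is 4-colorable

A valid 4-coloring: color 1: [16]; color 2: [7, 8, 11, 13, 14]; color 3: [6, 9, 10, 12, 15].
(χ(G) = 3 ≤ 4.)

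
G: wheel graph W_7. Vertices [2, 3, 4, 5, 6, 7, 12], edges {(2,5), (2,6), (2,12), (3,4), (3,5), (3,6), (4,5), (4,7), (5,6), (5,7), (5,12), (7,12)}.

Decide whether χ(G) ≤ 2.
The clique on vertices [2, 5, 12] has size 3 > 2, so it alone needs 3 colors.

No, G is not 2-colorable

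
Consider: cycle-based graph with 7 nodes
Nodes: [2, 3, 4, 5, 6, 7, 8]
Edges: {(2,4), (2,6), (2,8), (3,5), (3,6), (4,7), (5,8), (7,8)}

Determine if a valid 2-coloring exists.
No, G is not 2-colorable

Odd cycle [6, 2, 8, 5, 3] needs 3 colors (χ ≥ 3).
Hence χ(G) ≥ 3 > 2, so no proper 2-coloring exists.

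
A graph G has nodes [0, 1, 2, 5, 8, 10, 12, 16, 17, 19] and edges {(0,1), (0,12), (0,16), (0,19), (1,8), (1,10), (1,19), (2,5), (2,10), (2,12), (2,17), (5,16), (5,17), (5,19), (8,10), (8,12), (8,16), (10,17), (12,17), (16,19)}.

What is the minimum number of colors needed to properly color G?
Clique number ω(G) = 3 (lower bound: χ ≥ ω).
Suppose a proper 3-coloring c exists. The clique [0, 1, 19] takes 3 distinct colors; by symmetry let c(0) = 1, c(1) = 2, c(19) = 3.
- Vertex 16: neighbors [0, 19] already have colors [1, 3] ⇒ c(16) = 2.
- Vertex 5: neighbors [16, 19] already have colors [2, 3] ⇒ c(5) = 1.
- Vertex 2: neighbors [5] already have colors [1]; try each remaining color.
- Case c(2) = 2:
  - Vertex 12: neighbors [0, 2] already have colors [1, 2] ⇒ c(12) = 3.
  - Vertex 17: neighbors [5, 2, 12] already have colors [1, 2, 3] — all 3 colors blocked. Contradiction.
- Case c(2) = 3:
  - Vertex 10: neighbors [1, 2] already have colors [2, 3] ⇒ c(10) = 1.
  - Vertex 12: neighbors [0, 2] already have colors [1, 3] ⇒ c(12) = 2.
  - Vertex 17: neighbors [5, 12, 2] already have colors [1, 2, 3] — all 3 colors blocked. Contradiction.
Every case ends in a contradiction, so G has no proper 3-coloring (χ ≥ 4).
The coloring below uses 4 colors, so χ(G) = 4.
A valid 4-coloring: color 1: [10, 12, 16]; color 2: [0, 5, 8]; color 3: [1, 17]; color 4: [2, 19].

χ(G) = 4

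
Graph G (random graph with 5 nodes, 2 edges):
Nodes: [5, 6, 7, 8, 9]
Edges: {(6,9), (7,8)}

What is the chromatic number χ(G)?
Clique number ω(G) = 2 (lower bound: χ ≥ ω).
The graph is bipartite (no odd cycle), so 2 colors suffice: χ(G) = 2.
A valid 2-coloring: color 1: [5, 6, 8]; color 2: [7, 9].

χ(G) = 2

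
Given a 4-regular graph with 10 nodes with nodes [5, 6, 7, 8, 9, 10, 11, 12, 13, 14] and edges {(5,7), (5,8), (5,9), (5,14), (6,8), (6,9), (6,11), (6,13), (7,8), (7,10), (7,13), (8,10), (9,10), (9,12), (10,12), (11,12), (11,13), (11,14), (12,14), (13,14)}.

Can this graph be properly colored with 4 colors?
A valid 4-coloring: color 1: [8, 9, 11]; color 2: [6, 7, 14]; color 3: [5, 12, 13]; color 4: [10].
(χ(G) = 4 ≤ 4.)

Yes, G is 4-colorable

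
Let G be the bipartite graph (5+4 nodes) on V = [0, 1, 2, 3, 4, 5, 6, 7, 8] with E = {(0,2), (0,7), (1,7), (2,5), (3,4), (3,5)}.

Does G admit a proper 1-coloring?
No, G is not 1-colorable

Edge (0,2) forces its endpoints to differ, so 1 color is not enough.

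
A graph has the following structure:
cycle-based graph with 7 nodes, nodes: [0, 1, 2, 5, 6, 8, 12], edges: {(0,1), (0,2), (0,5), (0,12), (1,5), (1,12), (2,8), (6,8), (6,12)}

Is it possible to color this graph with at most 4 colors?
A valid 4-coloring: color 1: [0, 6]; color 2: [1, 8]; color 3: [2, 5, 12].
(χ(G) = 3 ≤ 4.)

Yes, G is 4-colorable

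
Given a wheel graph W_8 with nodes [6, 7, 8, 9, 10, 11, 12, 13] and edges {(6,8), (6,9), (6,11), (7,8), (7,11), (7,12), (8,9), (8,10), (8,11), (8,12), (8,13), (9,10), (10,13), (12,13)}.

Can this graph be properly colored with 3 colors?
Odd cycle [6, 9, 10, 13, 12, 7, 11] needs 3 colors (χ ≥ 3).
Vertex 8 is adjacent to every vertex of [6, 7, 9, 10, 11, 12, 13], which already need 3 colors among themselves, so 8 needs a new color (χ ≥ 4).
Hence χ(G) ≥ 4 > 3, so no proper 3-coloring exists.

No, G is not 3-colorable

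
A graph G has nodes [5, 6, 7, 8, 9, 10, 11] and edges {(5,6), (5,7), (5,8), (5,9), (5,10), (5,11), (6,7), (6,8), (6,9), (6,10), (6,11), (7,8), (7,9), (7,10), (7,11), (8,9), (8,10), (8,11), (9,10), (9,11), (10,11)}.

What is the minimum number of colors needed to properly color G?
χ(G) = 7

Clique number ω(G) = 7 (lower bound: χ ≥ ω).
The clique on [5, 6, 7, 8, 9, 10, 11] has size 7, forcing χ ≥ 7, and the coloring below uses 7 colors, so χ(G) = 7.
A valid 7-coloring: color 1: [5]; color 2: [6]; color 3: [9]; color 4: [11]; color 5: [8]; color 6: [10]; color 7: [7].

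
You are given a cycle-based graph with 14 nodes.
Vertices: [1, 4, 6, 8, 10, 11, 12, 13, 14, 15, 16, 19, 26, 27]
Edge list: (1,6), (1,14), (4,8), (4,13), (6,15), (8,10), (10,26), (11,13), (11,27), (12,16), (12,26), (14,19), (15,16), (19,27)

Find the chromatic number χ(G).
Clique number ω(G) = 2 (lower bound: χ ≥ ω).
The graph is bipartite (no odd cycle), so 2 colors suffice: χ(G) = 2.
A valid 2-coloring: color 1: [6, 8, 13, 14, 16, 26, 27]; color 2: [1, 4, 10, 11, 12, 15, 19].

χ(G) = 2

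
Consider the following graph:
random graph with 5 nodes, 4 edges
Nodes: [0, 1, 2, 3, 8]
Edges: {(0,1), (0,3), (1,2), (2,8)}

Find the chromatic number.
χ(G) = 2

Clique number ω(G) = 2 (lower bound: χ ≥ ω).
The graph is bipartite (no odd cycle), so 2 colors suffice: χ(G) = 2.
A valid 2-coloring: color 1: [1, 3, 8]; color 2: [0, 2].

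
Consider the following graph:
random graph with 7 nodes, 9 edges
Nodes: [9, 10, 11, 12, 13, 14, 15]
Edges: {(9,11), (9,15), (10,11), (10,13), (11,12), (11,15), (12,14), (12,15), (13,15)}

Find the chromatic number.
Clique number ω(G) = 3 (lower bound: χ ≥ ω).
The clique on [9, 11, 15] has size 3, forcing χ ≥ 3, and the coloring below uses 3 colors, so χ(G) = 3.
A valid 3-coloring: color 1: [10, 14, 15]; color 2: [11, 13]; color 3: [9, 12].

χ(G) = 3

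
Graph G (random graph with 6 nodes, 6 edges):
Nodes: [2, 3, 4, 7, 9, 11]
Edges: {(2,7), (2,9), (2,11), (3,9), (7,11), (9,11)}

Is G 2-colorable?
No, G is not 2-colorable

The clique on vertices [2, 9, 11] has size 3 > 2, so it alone needs 3 colors.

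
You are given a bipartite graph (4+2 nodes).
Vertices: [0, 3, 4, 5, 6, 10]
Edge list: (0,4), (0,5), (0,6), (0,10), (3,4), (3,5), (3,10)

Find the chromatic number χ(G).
χ(G) = 2

Clique number ω(G) = 2 (lower bound: χ ≥ ω).
The graph is bipartite (no odd cycle), so 2 colors suffice: χ(G) = 2.
A valid 2-coloring: color 1: [0, 3]; color 2: [4, 5, 6, 10].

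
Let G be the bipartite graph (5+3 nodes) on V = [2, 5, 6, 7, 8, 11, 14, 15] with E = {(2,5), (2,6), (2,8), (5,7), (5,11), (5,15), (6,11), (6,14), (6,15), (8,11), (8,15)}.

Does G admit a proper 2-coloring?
Yes, G is 2-colorable

A valid 2-coloring: color 1: [5, 6, 8]; color 2: [2, 7, 11, 14, 15].
(χ(G) = 2 ≤ 2.)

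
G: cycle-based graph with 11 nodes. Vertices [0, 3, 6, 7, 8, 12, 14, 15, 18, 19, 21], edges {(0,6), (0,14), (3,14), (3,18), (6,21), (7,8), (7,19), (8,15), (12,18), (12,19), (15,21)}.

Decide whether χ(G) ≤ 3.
A valid 3-coloring: color 1: [8, 14, 18, 19, 21]; color 2: [3, 6, 7, 12, 15]; color 3: [0].
(χ(G) = 3 ≤ 3.)

Yes, G is 3-colorable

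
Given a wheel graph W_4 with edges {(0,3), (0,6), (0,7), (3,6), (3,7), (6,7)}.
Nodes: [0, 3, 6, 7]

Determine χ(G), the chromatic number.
Clique number ω(G) = 4 (lower bound: χ ≥ ω).
The clique on [0, 3, 6, 7] has size 4, forcing χ ≥ 4, and the coloring below uses 4 colors, so χ(G) = 4.
A valid 4-coloring: color 1: [3]; color 2: [0]; color 3: [6]; color 4: [7].

χ(G) = 4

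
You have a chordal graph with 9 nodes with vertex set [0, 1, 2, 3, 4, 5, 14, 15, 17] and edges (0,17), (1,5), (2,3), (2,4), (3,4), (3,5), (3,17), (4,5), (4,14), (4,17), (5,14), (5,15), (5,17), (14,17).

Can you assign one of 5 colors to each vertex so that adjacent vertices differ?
Yes, G is 5-colorable

A valid 5-coloring: color 1: [0, 2, 5]; color 2: [1, 4, 15]; color 3: [17]; color 4: [3, 14].
(χ(G) = 4 ≤ 5.)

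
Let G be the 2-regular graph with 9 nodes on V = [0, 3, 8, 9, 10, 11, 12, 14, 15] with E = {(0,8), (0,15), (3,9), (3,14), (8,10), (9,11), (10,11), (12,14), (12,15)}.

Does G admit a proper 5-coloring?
A valid 5-coloring: color 1: [0, 9, 10, 14]; color 2: [3, 8, 11, 15]; color 3: [12].
(χ(G) = 3 ≤ 5.)

Yes, G is 5-colorable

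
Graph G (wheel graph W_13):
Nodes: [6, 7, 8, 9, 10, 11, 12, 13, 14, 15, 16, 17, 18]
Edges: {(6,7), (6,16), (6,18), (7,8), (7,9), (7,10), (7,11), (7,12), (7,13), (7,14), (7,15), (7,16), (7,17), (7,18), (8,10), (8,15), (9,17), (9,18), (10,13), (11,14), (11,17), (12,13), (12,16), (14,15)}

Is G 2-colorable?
The clique on vertices [6, 7, 16] has size 3 > 2, so it alone needs 3 colors.

No, G is not 2-colorable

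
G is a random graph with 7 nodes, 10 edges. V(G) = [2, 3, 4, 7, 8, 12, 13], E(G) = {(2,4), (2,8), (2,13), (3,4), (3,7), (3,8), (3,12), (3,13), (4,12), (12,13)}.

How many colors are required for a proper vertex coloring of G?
Clique number ω(G) = 3 (lower bound: χ ≥ ω).
The clique on [3, 4, 12] has size 3, forcing χ ≥ 3, and the coloring below uses 3 colors, so χ(G) = 3.
A valid 3-coloring: color 1: [2, 3]; color 2: [4, 7, 8, 13]; color 3: [12].

χ(G) = 3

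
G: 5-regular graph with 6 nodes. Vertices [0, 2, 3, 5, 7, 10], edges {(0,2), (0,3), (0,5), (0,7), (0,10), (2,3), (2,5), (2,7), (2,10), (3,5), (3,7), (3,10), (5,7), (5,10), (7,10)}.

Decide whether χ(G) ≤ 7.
Yes, G is 7-colorable

A valid 7-coloring: color 1: [5]; color 2: [2]; color 3: [3]; color 4: [0]; color 5: [7]; color 6: [10].
(χ(G) = 6 ≤ 7.)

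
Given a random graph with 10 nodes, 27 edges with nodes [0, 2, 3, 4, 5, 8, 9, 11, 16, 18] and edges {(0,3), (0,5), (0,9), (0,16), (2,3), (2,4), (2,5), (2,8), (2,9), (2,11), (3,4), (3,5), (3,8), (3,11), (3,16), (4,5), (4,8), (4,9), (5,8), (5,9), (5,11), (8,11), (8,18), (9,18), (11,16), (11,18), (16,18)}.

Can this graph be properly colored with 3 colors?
The clique on vertices [2, 3, 5, 8, 11] has size 5 > 3, so it alone needs 5 colors.

No, G is not 3-colorable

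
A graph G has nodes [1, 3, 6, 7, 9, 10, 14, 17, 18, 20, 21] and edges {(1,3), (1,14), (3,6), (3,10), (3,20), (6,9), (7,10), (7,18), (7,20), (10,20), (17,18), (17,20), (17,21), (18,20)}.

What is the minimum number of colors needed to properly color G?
Clique number ω(G) = 3 (lower bound: χ ≥ ω).
The clique on [17, 18, 20] has size 3, forcing χ ≥ 3, and the coloring below uses 3 colors, so χ(G) = 3.
A valid 3-coloring: color 1: [1, 6, 20, 21]; color 2: [3, 7, 9, 14, 17]; color 3: [10, 18].

χ(G) = 3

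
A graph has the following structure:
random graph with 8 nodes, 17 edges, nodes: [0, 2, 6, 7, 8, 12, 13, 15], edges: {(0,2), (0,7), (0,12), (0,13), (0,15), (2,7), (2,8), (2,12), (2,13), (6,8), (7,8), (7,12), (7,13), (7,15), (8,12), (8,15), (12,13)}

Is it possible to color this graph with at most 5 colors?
Yes, G is 5-colorable

A valid 5-coloring: color 1: [6, 7]; color 2: [12, 15]; color 3: [0, 8]; color 4: [2]; color 5: [13].
(χ(G) = 5 ≤ 5.)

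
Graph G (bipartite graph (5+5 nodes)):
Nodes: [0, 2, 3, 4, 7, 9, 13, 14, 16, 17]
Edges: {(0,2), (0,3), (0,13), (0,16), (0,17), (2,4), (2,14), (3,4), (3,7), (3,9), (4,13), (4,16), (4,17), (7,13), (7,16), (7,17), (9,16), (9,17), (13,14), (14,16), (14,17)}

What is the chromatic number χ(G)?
χ(G) = 2

Clique number ω(G) = 2 (lower bound: χ ≥ ω).
The graph is bipartite (no odd cycle), so 2 colors suffice: χ(G) = 2.
A valid 2-coloring: color 1: [2, 3, 13, 16, 17]; color 2: [0, 4, 7, 9, 14].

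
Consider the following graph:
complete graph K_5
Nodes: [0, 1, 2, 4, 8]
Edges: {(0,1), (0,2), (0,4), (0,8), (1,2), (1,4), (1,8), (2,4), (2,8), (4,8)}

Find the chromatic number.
Clique number ω(G) = 5 (lower bound: χ ≥ ω).
The clique on [0, 1, 2, 4, 8] has size 5, forcing χ ≥ 5, and the coloring below uses 5 colors, so χ(G) = 5.
A valid 5-coloring: color 1: [8]; color 2: [2]; color 3: [0]; color 4: [1]; color 5: [4].

χ(G) = 5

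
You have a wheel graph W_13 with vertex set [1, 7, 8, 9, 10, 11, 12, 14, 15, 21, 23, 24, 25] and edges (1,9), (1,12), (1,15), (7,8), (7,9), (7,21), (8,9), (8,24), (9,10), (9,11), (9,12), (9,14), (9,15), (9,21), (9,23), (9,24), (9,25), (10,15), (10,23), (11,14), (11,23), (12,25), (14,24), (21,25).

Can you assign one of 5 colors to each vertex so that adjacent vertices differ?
A valid 5-coloring: color 1: [9]; color 2: [8, 12, 14, 15, 21, 23]; color 3: [1, 7, 10, 11, 24, 25].
(χ(G) = 3 ≤ 5.)

Yes, G is 5-colorable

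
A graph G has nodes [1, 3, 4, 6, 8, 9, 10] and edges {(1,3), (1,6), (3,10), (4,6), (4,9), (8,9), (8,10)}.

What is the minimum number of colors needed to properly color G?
χ(G) = 3

Clique number ω(G) = 2 (lower bound: χ ≥ ω).
Odd cycle [9, 8, 10, 3, 1, 6, 4] needs 3 colors (χ ≥ 3).
The coloring below uses 3 colors, so χ(G) = 3.
A valid 3-coloring: color 1: [3, 6, 9]; color 2: [1, 4, 10]; color 3: [8].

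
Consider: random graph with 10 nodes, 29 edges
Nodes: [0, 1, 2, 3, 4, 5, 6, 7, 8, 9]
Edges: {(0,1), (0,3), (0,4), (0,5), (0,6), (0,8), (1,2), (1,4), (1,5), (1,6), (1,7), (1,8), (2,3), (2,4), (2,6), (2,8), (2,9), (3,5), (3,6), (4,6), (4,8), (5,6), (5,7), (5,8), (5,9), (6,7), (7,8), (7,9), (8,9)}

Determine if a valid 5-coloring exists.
Yes, G is 5-colorable

A valid 5-coloring: color 1: [4, 5]; color 2: [6, 8]; color 3: [1, 3, 9]; color 4: [0, 2, 7].
(χ(G) = 4 ≤ 5.)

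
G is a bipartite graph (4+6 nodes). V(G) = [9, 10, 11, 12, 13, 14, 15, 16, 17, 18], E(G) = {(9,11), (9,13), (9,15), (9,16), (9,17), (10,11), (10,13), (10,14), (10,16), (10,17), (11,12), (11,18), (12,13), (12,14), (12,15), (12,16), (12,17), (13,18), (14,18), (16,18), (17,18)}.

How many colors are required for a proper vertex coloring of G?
Clique number ω(G) = 2 (lower bound: χ ≥ ω).
The graph is bipartite (no odd cycle), so 2 colors suffice: χ(G) = 2.
A valid 2-coloring: color 1: [9, 10, 12, 18]; color 2: [11, 13, 14, 15, 16, 17].

χ(G) = 2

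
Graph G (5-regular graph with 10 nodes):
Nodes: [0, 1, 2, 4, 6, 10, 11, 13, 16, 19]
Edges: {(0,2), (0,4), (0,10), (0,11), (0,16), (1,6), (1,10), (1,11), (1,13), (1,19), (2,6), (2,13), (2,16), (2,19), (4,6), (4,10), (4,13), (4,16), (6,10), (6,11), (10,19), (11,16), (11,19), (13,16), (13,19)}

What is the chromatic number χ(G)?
χ(G) = 4

Clique number ω(G) = 3 (lower bound: χ ≥ ω).
Suppose a proper 3-coloring c exists. The clique [0, 2, 16] takes 3 distinct colors; by symmetry let c(0) = 1, c(2) = 2, c(16) = 3.
- Vertex 4: neighbors [0, 16] already have colors [1, 3] ⇒ c(4) = 2.
- Vertex 10: neighbors [0, 4] already have colors [1, 2] ⇒ c(10) = 3.
- Vertex 11: neighbors [0, 16] already have colors [1, 3] ⇒ c(11) = 2.
- Vertex 1: neighbors [11, 10] already have colors [2, 3] ⇒ c(1) = 1.
- Vertex 13: neighbors [1, 2, 16] already have colors [1, 2, 3] — all 3 colors blocked. Contradiction.
The forced assignments end in a contradiction, so G has no proper 3-coloring (χ ≥ 4).
The coloring below uses 4 colors, so χ(G) = 4.
A valid 4-coloring: color 1: [0, 6, 19]; color 2: [1, 2, 4]; color 3: [10, 16]; color 4: [11, 13].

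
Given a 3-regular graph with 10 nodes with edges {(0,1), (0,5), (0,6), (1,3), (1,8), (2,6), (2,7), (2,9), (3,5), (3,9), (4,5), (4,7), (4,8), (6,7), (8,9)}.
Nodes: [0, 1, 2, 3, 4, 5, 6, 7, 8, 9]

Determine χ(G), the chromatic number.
χ(G) = 3

Clique number ω(G) = 3 (lower bound: χ ≥ ω).
The clique on [2, 6, 7] has size 3, forcing χ ≥ 3, and the coloring below uses 3 colors, so χ(G) = 3.
A valid 3-coloring: color 1: [2, 5, 8]; color 2: [1, 4, 6, 9]; color 3: [0, 3, 7].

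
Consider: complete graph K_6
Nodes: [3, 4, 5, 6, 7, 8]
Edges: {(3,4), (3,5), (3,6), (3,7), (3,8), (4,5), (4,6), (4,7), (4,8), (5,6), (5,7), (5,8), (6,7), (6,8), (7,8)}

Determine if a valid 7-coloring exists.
A valid 7-coloring: color 1: [8]; color 2: [3]; color 3: [4]; color 4: [7]; color 5: [5]; color 6: [6].
(χ(G) = 6 ≤ 7.)

Yes, G is 7-colorable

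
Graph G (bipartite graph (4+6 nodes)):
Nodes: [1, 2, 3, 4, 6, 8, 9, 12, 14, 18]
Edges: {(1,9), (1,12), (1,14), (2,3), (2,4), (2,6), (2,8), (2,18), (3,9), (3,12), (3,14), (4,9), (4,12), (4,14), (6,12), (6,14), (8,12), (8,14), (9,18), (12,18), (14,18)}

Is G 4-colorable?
A valid 4-coloring: color 1: [2, 9, 12, 14]; color 2: [1, 3, 4, 6, 8, 18].
(χ(G) = 2 ≤ 4.)

Yes, G is 4-colorable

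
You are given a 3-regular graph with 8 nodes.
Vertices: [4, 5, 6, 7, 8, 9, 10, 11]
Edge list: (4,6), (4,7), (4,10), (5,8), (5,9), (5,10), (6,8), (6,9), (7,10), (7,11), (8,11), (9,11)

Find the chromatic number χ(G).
Clique number ω(G) = 3 (lower bound: χ ≥ ω).
The clique on [4, 7, 10] has size 3, forcing χ ≥ 3, and the coloring below uses 3 colors, so χ(G) = 3.
A valid 3-coloring: color 1: [4, 5, 11]; color 2: [7, 8, 9]; color 3: [6, 10].

χ(G) = 3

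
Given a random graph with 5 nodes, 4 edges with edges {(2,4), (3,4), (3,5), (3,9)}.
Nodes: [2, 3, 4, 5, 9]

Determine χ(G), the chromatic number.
χ(G) = 2

Clique number ω(G) = 2 (lower bound: χ ≥ ω).
The graph is bipartite (no odd cycle), so 2 colors suffice: χ(G) = 2.
A valid 2-coloring: color 1: [2, 3]; color 2: [4, 5, 9].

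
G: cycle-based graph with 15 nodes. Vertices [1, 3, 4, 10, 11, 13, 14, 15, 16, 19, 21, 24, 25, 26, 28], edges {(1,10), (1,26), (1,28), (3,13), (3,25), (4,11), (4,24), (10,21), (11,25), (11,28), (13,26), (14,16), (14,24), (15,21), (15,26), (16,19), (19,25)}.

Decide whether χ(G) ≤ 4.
Yes, G is 4-colorable

A valid 4-coloring: color 1: [3, 11, 14, 19, 21, 26]; color 2: [1, 13, 15, 16, 24, 25]; color 3: [4, 10, 28].
(χ(G) = 3 ≤ 4.)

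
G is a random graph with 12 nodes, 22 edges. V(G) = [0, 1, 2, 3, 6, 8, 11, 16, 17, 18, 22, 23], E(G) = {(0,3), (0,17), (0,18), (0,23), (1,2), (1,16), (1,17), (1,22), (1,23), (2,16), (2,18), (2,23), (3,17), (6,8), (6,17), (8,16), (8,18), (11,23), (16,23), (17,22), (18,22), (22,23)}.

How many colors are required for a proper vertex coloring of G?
Clique number ω(G) = 4 (lower bound: χ ≥ ω).
The clique on [1, 2, 16, 23] has size 4, forcing χ ≥ 4, and the coloring below uses 4 colors, so χ(G) = 4.
A valid 4-coloring: color 1: [17, 18, 23]; color 2: [0, 1, 8, 11]; color 3: [3, 6, 16, 22]; color 4: [2].

χ(G) = 4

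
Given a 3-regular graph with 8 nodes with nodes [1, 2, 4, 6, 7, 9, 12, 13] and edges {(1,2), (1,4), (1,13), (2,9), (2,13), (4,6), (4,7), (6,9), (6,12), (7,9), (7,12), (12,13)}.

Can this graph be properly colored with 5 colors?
Yes, G is 5-colorable

A valid 5-coloring: color 1: [1, 9, 12]; color 2: [6, 7, 13]; color 3: [2, 4].
(χ(G) = 3 ≤ 5.)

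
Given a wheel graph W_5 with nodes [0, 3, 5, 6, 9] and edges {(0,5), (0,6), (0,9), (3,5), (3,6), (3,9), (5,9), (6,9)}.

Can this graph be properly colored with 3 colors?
A valid 3-coloring: color 1: [9]; color 2: [5, 6]; color 3: [0, 3].
(χ(G) = 3 ≤ 3.)

Yes, G is 3-colorable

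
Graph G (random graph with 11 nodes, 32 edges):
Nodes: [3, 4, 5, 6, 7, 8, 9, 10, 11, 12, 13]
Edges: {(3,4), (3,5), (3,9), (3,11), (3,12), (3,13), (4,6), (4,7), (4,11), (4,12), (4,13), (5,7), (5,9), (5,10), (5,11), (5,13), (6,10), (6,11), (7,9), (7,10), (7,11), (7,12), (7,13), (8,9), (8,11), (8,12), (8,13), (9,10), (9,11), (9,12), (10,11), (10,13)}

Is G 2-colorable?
No, G is not 2-colorable

The clique on vertices [5, 7, 9, 10, 11] has size 5 > 2, so it alone needs 5 colors.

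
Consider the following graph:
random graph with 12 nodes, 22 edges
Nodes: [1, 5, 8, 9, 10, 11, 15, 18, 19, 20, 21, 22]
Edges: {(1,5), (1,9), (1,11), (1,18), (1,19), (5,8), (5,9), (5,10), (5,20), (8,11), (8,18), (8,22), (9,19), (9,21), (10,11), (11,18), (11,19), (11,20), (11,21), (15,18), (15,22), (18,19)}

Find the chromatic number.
Clique number ω(G) = 4 (lower bound: χ ≥ ω).
The clique on [1, 11, 18, 19] has size 4, forcing χ ≥ 4, and the coloring below uses 4 colors, so χ(G) = 4.
A valid 4-coloring: color 1: [9, 11, 15]; color 2: [1, 8, 10, 20, 21]; color 3: [5, 18, 22]; color 4: [19].

χ(G) = 4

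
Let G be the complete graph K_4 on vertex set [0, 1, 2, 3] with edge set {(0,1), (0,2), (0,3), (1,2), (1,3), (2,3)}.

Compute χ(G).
χ(G) = 4

Clique number ω(G) = 4 (lower bound: χ ≥ ω).
The clique on [0, 1, 2, 3] has size 4, forcing χ ≥ 4, and the coloring below uses 4 colors, so χ(G) = 4.
A valid 4-coloring: color 1: [1]; color 2: [2]; color 3: [3]; color 4: [0].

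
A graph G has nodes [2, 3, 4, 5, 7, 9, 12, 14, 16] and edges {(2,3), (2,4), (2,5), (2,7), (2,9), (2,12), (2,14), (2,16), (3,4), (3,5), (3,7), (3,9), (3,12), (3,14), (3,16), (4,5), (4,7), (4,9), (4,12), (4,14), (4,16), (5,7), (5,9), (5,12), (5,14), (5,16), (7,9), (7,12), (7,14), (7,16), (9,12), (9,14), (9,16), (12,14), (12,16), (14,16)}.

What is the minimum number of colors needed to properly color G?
Clique number ω(G) = 9 (lower bound: χ ≥ ω).
The clique on [2, 3, 4, 5, 7, 9, 12, 14, 16] has size 9, forcing χ ≥ 9, and the coloring below uses 9 colors, so χ(G) = 9.
A valid 9-coloring: color 1: [12]; color 2: [16]; color 3: [4]; color 4: [3]; color 5: [5]; color 6: [7]; color 7: [14]; color 8: [2]; color 9: [9].

χ(G) = 9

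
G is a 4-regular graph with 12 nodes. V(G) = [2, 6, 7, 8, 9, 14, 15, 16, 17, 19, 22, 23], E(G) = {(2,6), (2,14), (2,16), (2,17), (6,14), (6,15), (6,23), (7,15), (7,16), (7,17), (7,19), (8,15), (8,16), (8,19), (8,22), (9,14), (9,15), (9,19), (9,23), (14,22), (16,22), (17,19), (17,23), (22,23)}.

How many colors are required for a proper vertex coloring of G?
χ(G) = 3

Clique number ω(G) = 3 (lower bound: χ ≥ ω).
The clique on [2, 6, 14] has size 3, forcing χ ≥ 3, and the coloring below uses 3 colors, so χ(G) = 3.
A valid 3-coloring: color 1: [14, 15, 16, 19, 23]; color 2: [2, 7, 8, 9]; color 3: [6, 17, 22].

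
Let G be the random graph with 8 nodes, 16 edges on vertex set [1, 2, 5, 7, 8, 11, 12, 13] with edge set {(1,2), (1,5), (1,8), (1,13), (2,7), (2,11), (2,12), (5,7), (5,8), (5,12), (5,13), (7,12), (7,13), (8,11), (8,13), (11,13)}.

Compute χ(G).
Clique number ω(G) = 4 (lower bound: χ ≥ ω).
The clique on [1, 5, 8, 13] has size 4, forcing χ ≥ 4, and the coloring below uses 4 colors, so χ(G) = 4.
A valid 4-coloring: color 1: [5, 11]; color 2: [12, 13]; color 3: [1, 7]; color 4: [2, 8].

χ(G) = 4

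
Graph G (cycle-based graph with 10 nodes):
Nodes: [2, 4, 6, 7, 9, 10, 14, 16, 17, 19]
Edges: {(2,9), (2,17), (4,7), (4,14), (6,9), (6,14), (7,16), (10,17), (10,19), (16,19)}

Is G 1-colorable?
Edge (2,17) forces its endpoints to differ, so 1 color is not enough.

No, G is not 1-colorable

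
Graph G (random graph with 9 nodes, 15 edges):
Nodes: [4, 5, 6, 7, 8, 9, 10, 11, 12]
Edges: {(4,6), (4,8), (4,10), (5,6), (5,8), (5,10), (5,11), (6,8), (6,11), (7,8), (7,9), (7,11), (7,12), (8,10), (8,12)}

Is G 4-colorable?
Yes, G is 4-colorable

A valid 4-coloring: color 1: [8, 9, 11]; color 2: [6, 7, 10]; color 3: [4, 5, 12].
(χ(G) = 3 ≤ 4.)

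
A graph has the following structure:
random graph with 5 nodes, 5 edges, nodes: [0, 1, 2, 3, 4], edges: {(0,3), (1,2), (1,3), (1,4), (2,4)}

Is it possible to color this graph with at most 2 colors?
No, G is not 2-colorable

The clique on vertices [1, 2, 4] has size 3 > 2, so it alone needs 3 colors.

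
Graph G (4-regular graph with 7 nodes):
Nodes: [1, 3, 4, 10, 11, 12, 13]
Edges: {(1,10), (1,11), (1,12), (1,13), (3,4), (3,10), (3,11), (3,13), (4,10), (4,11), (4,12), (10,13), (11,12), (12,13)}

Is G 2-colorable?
The clique on vertices [1, 10, 13] has size 3 > 2, so it alone needs 3 colors.

No, G is not 2-colorable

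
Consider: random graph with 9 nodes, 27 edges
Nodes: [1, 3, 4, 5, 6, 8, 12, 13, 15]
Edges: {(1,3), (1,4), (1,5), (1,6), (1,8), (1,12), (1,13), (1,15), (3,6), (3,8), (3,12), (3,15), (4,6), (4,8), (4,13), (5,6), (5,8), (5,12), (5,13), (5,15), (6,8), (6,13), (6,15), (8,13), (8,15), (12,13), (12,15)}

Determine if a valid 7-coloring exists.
Yes, G is 7-colorable

A valid 7-coloring: color 1: [1]; color 2: [6, 12]; color 3: [8]; color 4: [13, 15]; color 5: [3, 4, 5].
(χ(G) = 5 ≤ 7.)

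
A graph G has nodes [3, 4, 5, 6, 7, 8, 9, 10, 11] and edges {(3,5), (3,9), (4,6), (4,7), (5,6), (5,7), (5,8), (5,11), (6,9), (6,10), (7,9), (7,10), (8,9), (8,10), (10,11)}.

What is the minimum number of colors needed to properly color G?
χ(G) = 2

Clique number ω(G) = 2 (lower bound: χ ≥ ω).
The graph is bipartite (no odd cycle), so 2 colors suffice: χ(G) = 2.
A valid 2-coloring: color 1: [4, 5, 9, 10]; color 2: [3, 6, 7, 8, 11].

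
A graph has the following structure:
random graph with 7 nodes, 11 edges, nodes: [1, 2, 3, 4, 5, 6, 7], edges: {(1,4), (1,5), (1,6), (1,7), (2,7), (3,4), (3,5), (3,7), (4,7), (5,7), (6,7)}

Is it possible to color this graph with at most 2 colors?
The clique on vertices [1, 4, 7] has size 3 > 2, so it alone needs 3 colors.

No, G is not 2-colorable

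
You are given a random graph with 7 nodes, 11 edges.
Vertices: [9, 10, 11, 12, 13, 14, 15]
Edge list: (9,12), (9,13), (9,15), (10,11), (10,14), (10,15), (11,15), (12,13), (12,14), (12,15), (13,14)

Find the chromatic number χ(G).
Clique number ω(G) = 3 (lower bound: χ ≥ ω).
The clique on [10, 11, 15] has size 3, forcing χ ≥ 3, and the coloring below uses 3 colors, so χ(G) = 3.
A valid 3-coloring: color 1: [10, 12]; color 2: [13, 15]; color 3: [9, 11, 14].

χ(G) = 3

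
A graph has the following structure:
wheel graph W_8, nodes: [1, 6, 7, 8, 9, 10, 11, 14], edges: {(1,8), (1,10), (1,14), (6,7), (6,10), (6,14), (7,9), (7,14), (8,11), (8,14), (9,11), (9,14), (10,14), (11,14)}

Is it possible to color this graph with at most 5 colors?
A valid 5-coloring: color 1: [14]; color 2: [7, 8, 10]; color 3: [1, 6, 9]; color 4: [11].
(χ(G) = 4 ≤ 5.)

Yes, G is 5-colorable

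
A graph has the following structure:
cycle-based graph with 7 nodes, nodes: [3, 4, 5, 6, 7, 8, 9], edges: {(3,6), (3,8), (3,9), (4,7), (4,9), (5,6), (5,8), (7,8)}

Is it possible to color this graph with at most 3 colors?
Yes, G is 3-colorable

A valid 3-coloring: color 1: [3, 5, 7]; color 2: [6, 8, 9]; color 3: [4].
(χ(G) = 3 ≤ 3.)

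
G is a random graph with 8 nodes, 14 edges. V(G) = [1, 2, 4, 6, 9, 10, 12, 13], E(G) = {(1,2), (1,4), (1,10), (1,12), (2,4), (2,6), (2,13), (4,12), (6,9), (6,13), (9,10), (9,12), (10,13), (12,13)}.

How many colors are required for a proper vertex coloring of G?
Clique number ω(G) = 3 (lower bound: χ ≥ ω).
The clique on [1, 2, 4] has size 3, forcing χ ≥ 3, and the coloring below uses 3 colors, so χ(G) = 3.
A valid 3-coloring: color 1: [2, 10, 12]; color 2: [1, 6]; color 3: [4, 9, 13].

χ(G) = 3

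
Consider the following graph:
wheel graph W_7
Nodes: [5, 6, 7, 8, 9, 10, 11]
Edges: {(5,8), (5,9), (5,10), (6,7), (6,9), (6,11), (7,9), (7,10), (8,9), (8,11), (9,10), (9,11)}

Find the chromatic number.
Clique number ω(G) = 3 (lower bound: χ ≥ ω).
The clique on [8, 9, 11] has size 3, forcing χ ≥ 3, and the coloring below uses 3 colors, so χ(G) = 3.
A valid 3-coloring: color 1: [9]; color 2: [6, 8, 10]; color 3: [5, 7, 11].

χ(G) = 3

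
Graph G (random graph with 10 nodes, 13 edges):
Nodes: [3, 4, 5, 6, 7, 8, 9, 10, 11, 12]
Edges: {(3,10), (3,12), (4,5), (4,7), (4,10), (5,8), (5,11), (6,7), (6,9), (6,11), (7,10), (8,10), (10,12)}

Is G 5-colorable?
Yes, G is 5-colorable

A valid 5-coloring: color 1: [5, 6, 10]; color 2: [4, 8, 9, 11, 12]; color 3: [3, 7].
(χ(G) = 3 ≤ 5.)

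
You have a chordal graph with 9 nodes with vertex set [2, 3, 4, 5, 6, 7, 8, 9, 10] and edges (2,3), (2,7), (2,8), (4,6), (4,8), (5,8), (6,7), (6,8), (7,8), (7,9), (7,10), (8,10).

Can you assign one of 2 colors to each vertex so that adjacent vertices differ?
No, G is not 2-colorable

The clique on vertices [4, 6, 8] has size 3 > 2, so it alone needs 3 colors.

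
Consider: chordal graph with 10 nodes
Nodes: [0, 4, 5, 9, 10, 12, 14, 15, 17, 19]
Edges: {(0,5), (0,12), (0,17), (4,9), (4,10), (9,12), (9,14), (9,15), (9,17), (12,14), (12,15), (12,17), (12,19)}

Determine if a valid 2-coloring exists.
No, G is not 2-colorable

The clique on vertices [0, 12, 17] has size 3 > 2, so it alone needs 3 colors.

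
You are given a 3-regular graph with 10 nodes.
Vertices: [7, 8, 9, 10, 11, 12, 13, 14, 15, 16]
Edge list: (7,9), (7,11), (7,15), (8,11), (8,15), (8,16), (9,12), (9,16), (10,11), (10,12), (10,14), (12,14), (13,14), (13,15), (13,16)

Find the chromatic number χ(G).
χ(G) = 3

Clique number ω(G) = 3 (lower bound: χ ≥ ω).
The clique on [10, 12, 14] has size 3, forcing χ ≥ 3, and the coloring below uses 3 colors, so χ(G) = 3.
A valid 3-coloring: color 1: [7, 10, 16]; color 2: [9, 11, 14, 15]; color 3: [8, 12, 13].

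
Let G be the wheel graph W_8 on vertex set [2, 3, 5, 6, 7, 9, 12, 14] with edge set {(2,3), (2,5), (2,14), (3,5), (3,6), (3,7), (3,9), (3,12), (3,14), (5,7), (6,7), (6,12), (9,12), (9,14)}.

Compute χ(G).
Clique number ω(G) = 3 (lower bound: χ ≥ ω).
Odd cycle [9, 12, 6, 7, 5, 2, 14] needs 3 colors (χ ≥ 3).
Vertex 3 is adjacent to every vertex of [2, 5, 6, 7, 9, 12, 14], which already need 3 colors among themselves, so 3 needs a new color (χ ≥ 4).
The coloring below uses 4 colors, so χ(G) = 4.
A valid 4-coloring: color 1: [3]; color 2: [2, 6, 9]; color 3: [7, 12, 14]; color 4: [5].

χ(G) = 4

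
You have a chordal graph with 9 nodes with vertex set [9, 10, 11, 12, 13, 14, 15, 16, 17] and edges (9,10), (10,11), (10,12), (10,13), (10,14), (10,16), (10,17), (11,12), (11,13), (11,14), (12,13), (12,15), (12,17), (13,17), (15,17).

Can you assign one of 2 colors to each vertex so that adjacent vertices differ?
The clique on vertices [10, 11, 12, 13] has size 4 > 2, so it alone needs 4 colors.

No, G is not 2-colorable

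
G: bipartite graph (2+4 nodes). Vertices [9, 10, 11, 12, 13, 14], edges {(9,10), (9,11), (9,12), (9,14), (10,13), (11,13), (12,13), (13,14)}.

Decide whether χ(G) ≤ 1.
No, G is not 1-colorable

Edge (9,10) forces its endpoints to differ, so 1 color is not enough.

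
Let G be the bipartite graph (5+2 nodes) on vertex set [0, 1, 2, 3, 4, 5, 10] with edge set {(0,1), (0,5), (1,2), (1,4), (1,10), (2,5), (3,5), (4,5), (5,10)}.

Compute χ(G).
χ(G) = 2

Clique number ω(G) = 2 (lower bound: χ ≥ ω).
The graph is bipartite (no odd cycle), so 2 colors suffice: χ(G) = 2.
A valid 2-coloring: color 1: [1, 5]; color 2: [0, 2, 3, 4, 10].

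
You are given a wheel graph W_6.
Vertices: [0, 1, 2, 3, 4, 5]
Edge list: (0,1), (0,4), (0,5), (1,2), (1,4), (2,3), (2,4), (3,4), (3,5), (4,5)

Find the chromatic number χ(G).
Clique number ω(G) = 3 (lower bound: χ ≥ ω).
Odd cycle [3, 5, 0, 1, 2] needs 3 colors (χ ≥ 3).
Vertex 4 is adjacent to every vertex of [0, 1, 2, 3, 5], which already need 3 colors among themselves, so 4 needs a new color (χ ≥ 4).
The coloring below uses 4 colors, so χ(G) = 4.
A valid 4-coloring: color 1: [4]; color 2: [1, 3]; color 3: [2, 5]; color 4: [0].

χ(G) = 4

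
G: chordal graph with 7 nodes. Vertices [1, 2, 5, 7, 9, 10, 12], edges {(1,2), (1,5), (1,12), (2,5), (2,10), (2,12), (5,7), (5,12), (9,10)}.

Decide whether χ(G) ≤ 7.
Yes, G is 7-colorable

A valid 7-coloring: color 1: [5, 10]; color 2: [2, 7, 9]; color 3: [12]; color 4: [1].
(χ(G) = 4 ≤ 7.)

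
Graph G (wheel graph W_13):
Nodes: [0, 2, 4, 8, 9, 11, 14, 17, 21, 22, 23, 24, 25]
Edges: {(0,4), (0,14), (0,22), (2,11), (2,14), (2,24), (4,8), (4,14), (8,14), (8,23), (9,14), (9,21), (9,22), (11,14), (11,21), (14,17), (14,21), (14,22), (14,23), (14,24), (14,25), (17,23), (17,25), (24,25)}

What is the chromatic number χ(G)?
Clique number ω(G) = 3 (lower bound: χ ≥ ω).
The clique on [0, 4, 14] has size 3, forcing χ ≥ 3, and the coloring below uses 3 colors, so χ(G) = 3.
A valid 3-coloring: color 1: [14]; color 2: [0, 8, 9, 11, 17, 24]; color 3: [2, 4, 21, 22, 23, 25].

χ(G) = 3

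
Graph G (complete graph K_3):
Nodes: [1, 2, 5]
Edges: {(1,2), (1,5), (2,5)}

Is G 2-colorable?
No, G is not 2-colorable

The clique on vertices [1, 2, 5] has size 3 > 2, so it alone needs 3 colors.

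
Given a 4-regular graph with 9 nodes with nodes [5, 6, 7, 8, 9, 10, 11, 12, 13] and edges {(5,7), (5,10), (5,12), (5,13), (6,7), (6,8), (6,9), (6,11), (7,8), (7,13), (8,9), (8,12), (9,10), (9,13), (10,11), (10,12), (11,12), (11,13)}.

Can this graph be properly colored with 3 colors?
A valid 3-coloring: color 1: [6, 10, 13]; color 2: [5, 8, 11]; color 3: [7, 9, 12].
(χ(G) = 3 ≤ 3.)

Yes, G is 3-colorable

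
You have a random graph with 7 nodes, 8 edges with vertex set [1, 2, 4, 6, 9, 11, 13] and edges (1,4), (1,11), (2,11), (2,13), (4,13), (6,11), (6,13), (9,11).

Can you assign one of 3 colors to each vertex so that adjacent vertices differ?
A valid 3-coloring: color 1: [11, 13]; color 2: [1, 2, 6, 9]; color 3: [4].
(χ(G) = 3 ≤ 3.)

Yes, G is 3-colorable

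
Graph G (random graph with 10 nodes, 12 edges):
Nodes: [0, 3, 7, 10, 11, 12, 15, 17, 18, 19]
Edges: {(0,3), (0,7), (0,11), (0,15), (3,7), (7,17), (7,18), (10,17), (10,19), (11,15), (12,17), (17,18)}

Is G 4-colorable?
A valid 4-coloring: color 1: [0, 17, 19]; color 2: [7, 10, 12, 15]; color 3: [3, 11, 18].
(χ(G) = 3 ≤ 4.)

Yes, G is 4-colorable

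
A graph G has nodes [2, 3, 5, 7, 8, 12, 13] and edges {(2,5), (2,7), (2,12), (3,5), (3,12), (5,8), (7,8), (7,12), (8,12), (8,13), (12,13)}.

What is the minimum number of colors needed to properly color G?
χ(G) = 3

Clique number ω(G) = 3 (lower bound: χ ≥ ω).
The clique on [8, 12, 13] has size 3, forcing χ ≥ 3, and the coloring below uses 3 colors, so χ(G) = 3.
A valid 3-coloring: color 1: [5, 12]; color 2: [2, 3, 8]; color 3: [7, 13].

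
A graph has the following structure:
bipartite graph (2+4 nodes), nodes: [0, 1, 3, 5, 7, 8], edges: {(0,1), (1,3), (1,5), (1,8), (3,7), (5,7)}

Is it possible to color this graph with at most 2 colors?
Yes, G is 2-colorable

A valid 2-coloring: color 1: [1, 7]; color 2: [0, 3, 5, 8].
(χ(G) = 2 ≤ 2.)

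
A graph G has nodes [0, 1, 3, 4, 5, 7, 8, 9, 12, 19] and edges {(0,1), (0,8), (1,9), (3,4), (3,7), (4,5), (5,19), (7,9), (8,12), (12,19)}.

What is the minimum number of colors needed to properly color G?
Clique number ω(G) = 2 (lower bound: χ ≥ ω).
The graph is bipartite (no odd cycle), so 2 colors suffice: χ(G) = 2.
A valid 2-coloring: color 1: [1, 4, 7, 8, 19]; color 2: [0, 3, 5, 9, 12].

χ(G) = 2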